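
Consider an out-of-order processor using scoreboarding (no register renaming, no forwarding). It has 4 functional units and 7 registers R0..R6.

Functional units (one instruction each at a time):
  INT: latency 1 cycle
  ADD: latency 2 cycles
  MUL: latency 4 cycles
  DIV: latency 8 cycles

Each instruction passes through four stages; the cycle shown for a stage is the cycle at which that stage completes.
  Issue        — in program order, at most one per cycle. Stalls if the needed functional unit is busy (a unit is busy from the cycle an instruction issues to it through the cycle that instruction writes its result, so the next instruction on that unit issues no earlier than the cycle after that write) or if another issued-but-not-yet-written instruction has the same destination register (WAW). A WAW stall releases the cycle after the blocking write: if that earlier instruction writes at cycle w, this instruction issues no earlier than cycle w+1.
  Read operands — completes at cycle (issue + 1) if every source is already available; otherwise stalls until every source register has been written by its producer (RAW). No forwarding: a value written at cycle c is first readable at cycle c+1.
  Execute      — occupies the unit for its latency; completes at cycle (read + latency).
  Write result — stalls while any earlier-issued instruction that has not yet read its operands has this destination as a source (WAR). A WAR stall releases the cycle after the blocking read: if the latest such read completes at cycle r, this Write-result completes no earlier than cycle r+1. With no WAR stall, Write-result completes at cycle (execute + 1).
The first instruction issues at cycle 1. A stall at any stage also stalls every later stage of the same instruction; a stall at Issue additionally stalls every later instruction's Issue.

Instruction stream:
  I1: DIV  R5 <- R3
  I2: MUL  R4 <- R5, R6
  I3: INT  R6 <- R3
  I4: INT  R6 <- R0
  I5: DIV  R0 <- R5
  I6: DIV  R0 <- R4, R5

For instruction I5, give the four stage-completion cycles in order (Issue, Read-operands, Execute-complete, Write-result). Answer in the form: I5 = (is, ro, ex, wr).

t=1  I1 dispatched to DIV
t=2  I1 operands ready | I2 dispatched to MUL
t=3  I3 dispatched to INT
t=4  I3 operands ready
t=5  I3 complete
t=10  I1 complete
t=11  R5←I1
t=12  I2 operands ready
t=13  R6←I3
t=14  I4 dispatched to INT
t=15  I4 operands ready | I5 dispatched to DIV
t=16  I2 complete | I4 complete | I5 operands ready
t=17  R4←I2 | R6←I4
t=24  I5 complete
t=25  R0←I5
t=26  I6 dispatched to DIV
t=27  I6 operands ready
t=35  I6 complete
t=36  R0←I6

I5 = (15, 16, 24, 25)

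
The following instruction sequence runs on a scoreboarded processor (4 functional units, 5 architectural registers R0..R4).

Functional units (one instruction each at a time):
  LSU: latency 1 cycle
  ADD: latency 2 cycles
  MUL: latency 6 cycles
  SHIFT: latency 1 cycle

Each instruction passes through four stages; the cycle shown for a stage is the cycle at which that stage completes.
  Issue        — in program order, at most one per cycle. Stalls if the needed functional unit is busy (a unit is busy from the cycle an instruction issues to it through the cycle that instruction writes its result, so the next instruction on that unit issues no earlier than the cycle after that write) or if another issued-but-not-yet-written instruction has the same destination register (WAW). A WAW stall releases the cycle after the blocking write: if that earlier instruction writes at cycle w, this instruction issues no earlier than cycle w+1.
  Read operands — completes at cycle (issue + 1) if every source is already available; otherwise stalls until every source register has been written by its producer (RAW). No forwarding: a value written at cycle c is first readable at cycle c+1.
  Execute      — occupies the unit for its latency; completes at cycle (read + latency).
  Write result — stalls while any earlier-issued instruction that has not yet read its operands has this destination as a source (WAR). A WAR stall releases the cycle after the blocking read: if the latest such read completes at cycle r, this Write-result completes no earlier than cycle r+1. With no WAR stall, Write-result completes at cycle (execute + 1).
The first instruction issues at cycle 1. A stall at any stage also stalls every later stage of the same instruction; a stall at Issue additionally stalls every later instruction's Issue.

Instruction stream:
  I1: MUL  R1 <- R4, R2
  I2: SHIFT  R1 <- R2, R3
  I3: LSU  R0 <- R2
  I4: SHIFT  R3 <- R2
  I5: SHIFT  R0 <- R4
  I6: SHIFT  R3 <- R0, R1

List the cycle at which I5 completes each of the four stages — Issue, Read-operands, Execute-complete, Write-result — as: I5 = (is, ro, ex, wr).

I5 = (18, 19, 20, 21)

I1  is:1  ro:2  ex:8  wr:9
I2  is:10  ro:11  ex:12  wr:13  — WAW R1: wait I1 write@9
I3  is:11  ro:12  ex:13  wr:14
I4  is:14  ro:15  ex:16  wr:17  — struct: SHIFT busy until I2 writes@13
I5  is:18  ro:19  ex:20  wr:21  — struct: SHIFT busy until I4 writes@17
I6  is:22  ro:23  ex:24  wr:25  — struct: SHIFT busy until I5 writes@21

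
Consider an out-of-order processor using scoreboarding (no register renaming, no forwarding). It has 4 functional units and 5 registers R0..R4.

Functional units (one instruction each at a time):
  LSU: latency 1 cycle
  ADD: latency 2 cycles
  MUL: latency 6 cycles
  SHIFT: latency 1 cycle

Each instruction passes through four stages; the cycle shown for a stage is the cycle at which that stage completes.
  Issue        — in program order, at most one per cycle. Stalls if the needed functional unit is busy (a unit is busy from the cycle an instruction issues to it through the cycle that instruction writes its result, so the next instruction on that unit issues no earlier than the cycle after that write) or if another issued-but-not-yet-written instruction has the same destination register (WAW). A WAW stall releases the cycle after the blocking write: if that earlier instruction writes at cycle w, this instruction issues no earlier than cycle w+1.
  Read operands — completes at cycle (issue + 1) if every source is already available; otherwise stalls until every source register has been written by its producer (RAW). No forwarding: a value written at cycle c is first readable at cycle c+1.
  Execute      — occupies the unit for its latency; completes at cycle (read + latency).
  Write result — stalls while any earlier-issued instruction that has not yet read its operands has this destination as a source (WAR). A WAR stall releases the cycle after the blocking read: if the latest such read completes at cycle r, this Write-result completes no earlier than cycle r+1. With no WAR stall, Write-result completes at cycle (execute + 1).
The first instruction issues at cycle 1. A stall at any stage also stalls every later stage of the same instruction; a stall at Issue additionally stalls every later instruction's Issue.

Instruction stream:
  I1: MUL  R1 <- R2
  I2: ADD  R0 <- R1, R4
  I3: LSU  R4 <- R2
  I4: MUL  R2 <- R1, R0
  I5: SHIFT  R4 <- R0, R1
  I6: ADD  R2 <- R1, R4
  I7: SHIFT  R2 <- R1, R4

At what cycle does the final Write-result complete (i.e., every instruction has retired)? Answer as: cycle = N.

cycle = 30

c1: I1 dispatched to MUL
c2: I1 operands ready · I2 dispatched to ADD
c3: I3 dispatched to LSU
c4: I3 operands ready
c5: I3 complete
c8: I1 complete
c9: R1←I1
c10: I2 operands ready · I4 dispatched to MUL
c11: R4←I3
c12: I2 complete · I5 dispatched to SHIFT
c13: R0←I2
c14: I4 operands ready · I5 operands ready
c15: I5 complete
c16: R4←I5
c20: I4 complete
c21: R2←I4
c22: I6 dispatched to ADD
c23: I6 operands ready
c25: I6 complete
c26: R2←I6
c27: I7 dispatched to SHIFT
c28: I7 operands ready
c29: I7 complete
c30: R2←I7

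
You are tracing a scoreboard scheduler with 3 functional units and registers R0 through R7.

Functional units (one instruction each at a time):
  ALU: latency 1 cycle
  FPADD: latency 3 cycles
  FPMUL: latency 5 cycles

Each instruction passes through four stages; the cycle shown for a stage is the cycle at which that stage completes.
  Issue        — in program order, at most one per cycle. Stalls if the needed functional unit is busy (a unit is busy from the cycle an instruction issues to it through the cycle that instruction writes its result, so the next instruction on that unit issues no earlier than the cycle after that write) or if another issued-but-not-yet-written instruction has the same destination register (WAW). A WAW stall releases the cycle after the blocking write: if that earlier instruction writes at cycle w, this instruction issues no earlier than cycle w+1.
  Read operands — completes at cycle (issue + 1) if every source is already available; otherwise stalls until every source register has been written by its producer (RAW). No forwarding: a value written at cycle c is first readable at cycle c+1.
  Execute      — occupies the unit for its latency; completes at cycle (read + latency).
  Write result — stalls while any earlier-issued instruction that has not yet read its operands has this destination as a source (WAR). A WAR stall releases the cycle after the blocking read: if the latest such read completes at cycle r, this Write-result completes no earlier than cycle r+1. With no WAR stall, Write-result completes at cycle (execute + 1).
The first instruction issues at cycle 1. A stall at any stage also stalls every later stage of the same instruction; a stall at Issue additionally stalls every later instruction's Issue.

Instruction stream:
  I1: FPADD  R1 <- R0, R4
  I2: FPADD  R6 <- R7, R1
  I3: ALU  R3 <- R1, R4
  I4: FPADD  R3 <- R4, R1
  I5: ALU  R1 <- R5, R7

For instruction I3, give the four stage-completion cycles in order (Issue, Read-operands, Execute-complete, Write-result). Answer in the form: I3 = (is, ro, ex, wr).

[I1] 1/2/5/6
[I2] 7/8/11/12  (struct: FPADD busy until I1 writes@6)
[I3] 8/9/10/11
[I4] 13/14/17/18  (struct: FPADD busy until I2 writes@12)
[I5] 14/15/16/17

I3 = (8, 9, 10, 11)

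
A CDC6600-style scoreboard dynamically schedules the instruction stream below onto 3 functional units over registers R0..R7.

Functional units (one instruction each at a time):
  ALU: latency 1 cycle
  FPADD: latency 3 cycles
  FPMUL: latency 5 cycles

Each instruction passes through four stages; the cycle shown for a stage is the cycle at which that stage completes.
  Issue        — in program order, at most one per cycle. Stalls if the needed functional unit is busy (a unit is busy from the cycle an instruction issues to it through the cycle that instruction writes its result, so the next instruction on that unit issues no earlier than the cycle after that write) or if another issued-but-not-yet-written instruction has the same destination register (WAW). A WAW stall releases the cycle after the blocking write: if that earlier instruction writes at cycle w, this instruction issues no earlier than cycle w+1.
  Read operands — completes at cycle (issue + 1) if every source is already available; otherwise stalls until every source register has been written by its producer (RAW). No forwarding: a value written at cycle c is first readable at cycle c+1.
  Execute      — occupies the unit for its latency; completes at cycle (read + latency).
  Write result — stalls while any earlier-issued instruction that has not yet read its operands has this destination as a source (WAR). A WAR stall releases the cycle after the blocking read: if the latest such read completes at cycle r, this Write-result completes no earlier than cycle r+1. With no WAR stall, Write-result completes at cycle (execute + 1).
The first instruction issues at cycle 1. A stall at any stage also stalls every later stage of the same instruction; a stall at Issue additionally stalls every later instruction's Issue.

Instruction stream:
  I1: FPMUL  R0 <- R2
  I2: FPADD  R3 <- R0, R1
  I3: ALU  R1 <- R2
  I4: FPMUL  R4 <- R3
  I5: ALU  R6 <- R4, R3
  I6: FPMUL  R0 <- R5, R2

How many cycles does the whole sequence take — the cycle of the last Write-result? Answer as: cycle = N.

I1 -> (1, 2, 7, 8)
I2 -> (2, 9, 12, 13)  // RAW R0: wait I1 write@8
I3 -> (3, 4, 5, 10)  // WAR R1: wait I2 read@9
I4 -> (9, 14, 19, 20)  // struct: FPMUL busy until I1 writes@8, RAW R3: wait I2 write@13
I5 -> (11, 21, 22, 23)  // struct: ALU busy until I3 writes@10, RAW R4: wait I4 write@20
I6 -> (21, 22, 27, 28)  // struct: FPMUL busy until I4 writes@20

cycle = 28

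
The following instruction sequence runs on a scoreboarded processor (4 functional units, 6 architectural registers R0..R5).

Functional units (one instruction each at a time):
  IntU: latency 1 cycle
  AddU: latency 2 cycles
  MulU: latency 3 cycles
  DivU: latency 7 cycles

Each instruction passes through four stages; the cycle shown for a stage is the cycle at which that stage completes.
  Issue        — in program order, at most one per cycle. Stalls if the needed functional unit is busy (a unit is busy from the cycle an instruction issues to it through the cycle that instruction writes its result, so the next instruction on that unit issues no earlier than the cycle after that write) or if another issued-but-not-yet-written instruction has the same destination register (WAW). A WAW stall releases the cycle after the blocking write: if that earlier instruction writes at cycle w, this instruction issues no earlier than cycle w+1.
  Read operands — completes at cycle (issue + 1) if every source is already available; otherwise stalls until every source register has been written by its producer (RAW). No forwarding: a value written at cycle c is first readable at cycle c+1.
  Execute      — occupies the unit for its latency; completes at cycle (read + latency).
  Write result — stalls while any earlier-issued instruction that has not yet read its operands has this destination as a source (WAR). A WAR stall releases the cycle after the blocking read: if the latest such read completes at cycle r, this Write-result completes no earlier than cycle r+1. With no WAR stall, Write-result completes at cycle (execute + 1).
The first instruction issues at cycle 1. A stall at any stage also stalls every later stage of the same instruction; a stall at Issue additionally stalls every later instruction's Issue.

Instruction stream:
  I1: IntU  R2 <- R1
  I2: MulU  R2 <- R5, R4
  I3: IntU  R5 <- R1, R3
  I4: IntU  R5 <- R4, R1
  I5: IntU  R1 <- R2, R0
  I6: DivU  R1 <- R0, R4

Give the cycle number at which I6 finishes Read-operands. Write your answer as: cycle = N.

I1 -> (1, 2, 3, 4)
I2 -> (5, 6, 9, 10)  // WAW R2: wait I1 write@4
I3 -> (6, 7, 8, 9)
I4 -> (10, 11, 12, 13)  // struct: IntU busy until I3 writes@9
I5 -> (14, 15, 16, 17)  // struct: IntU busy until I4 writes@13
I6 -> (18, 19, 26, 27)  // WAW R1: wait I5 write@17

cycle = 19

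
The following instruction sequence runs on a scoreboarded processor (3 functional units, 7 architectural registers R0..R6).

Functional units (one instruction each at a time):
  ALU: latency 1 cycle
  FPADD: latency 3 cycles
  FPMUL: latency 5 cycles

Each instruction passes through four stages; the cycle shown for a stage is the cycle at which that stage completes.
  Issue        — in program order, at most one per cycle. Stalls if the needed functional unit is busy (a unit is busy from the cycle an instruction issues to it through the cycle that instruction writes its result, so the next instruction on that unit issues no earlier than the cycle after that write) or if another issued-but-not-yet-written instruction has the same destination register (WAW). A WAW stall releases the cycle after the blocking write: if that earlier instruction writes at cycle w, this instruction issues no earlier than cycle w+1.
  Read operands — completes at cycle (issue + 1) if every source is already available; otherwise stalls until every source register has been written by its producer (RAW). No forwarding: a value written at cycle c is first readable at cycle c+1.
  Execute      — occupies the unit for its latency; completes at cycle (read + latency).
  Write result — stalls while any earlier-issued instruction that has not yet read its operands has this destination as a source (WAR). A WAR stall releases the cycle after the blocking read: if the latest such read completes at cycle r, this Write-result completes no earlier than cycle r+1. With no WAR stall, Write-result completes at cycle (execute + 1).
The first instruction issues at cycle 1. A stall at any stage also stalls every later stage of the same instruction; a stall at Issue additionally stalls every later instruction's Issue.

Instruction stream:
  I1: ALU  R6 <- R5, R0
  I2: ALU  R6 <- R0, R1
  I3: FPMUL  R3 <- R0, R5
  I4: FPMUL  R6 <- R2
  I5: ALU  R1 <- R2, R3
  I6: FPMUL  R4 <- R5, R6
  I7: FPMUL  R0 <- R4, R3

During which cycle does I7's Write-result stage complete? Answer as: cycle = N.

cycle = 37

  I1 | 1 | 2 | 3 | 4
  I2 | 5 | 6 | 7 | 8   struct: ALU busy until I1 writes@4
  I3 | 6 | 7 | 12 | 13
  I4 | 14 | 15 | 20 | 21   struct: FPMUL busy until I3 writes@13
  I5 | 15 | 16 | 17 | 18
  I6 | 22 | 23 | 28 | 29   struct: FPMUL busy until I4 writes@21
  I7 | 30 | 31 | 36 | 37   struct: FPMUL busy until I6 writes@29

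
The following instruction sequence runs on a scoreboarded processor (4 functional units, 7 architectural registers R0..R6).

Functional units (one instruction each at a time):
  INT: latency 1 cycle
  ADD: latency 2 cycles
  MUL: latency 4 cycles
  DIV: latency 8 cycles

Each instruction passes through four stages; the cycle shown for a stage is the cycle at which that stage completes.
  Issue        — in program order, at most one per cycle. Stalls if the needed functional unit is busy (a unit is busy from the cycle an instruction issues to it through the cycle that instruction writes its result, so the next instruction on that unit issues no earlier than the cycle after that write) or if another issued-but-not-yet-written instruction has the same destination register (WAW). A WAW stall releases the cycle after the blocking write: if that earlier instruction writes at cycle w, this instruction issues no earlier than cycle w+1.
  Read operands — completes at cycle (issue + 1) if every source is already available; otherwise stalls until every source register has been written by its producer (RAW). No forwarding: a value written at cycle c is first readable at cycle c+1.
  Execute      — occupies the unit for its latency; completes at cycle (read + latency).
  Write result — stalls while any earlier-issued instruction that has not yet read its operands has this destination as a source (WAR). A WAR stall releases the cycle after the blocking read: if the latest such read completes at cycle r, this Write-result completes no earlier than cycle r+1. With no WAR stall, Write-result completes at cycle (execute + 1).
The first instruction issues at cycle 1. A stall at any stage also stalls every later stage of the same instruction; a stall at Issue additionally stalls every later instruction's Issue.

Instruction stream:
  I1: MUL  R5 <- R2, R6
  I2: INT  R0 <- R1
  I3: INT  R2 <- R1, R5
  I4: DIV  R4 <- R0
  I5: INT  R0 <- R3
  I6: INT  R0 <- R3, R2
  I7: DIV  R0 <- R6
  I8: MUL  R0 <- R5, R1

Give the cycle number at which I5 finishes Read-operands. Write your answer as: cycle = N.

[1] I1 issues→MUL
[2] I1 reads | I2 issues→INT
[3] I2 reads
[4] I2 exec-done
[5] I2 writes R0
[6] I1 exec-done | I3 issues→INT
[7] I1 writes R5 | I4 issues→DIV
[8] I3 reads | I4 reads
[9] I3 exec-done
[10] I3 writes R2
[11] I5 issues→INT
[12] I5 reads
[13] I5 exec-done
[14] I5 writes R0
[15] I6 issues→INT
[16] I4 exec-done | I6 reads
[17] I4 writes R4 | I6 exec-done
[18] I6 writes R0
[19] I7 issues→DIV
[20] I7 reads
[28] I7 exec-done
[29] I7 writes R0
[30] I8 issues→MUL
[31] I8 reads
[35] I8 exec-done
[36] I8 writes R0

cycle = 12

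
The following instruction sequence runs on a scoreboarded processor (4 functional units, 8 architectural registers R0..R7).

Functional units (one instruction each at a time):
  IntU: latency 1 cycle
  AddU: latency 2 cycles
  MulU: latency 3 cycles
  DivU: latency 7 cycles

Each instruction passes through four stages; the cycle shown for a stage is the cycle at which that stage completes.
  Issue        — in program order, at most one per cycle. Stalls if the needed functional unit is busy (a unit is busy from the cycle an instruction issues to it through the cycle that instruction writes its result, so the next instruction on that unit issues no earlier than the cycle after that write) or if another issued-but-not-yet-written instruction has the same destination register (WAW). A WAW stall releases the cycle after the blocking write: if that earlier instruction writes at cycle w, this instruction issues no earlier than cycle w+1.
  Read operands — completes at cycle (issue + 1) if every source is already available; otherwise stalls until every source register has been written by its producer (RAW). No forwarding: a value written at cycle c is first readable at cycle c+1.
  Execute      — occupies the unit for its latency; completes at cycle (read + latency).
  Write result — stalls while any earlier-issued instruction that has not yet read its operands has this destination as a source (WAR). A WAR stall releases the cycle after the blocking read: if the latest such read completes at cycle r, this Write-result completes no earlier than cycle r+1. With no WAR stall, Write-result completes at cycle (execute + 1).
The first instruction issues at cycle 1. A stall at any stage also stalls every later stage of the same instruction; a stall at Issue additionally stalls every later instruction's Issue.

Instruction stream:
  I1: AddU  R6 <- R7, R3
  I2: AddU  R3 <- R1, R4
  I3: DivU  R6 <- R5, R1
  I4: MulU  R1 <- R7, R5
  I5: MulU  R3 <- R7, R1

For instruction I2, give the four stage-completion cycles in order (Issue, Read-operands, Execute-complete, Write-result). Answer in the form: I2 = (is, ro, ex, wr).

I1  is:1  ro:2  ex:4  wr:5
I2  is:6  ro:7  ex:9  wr:10  — struct: AddU busy until I1 writes@5
I3  is:7  ro:8  ex:15  wr:16
I4  is:8  ro:9  ex:12  wr:13
I5  is:14  ro:15  ex:18  wr:19  — struct: MulU busy until I4 writes@13

I2 = (6, 7, 9, 10)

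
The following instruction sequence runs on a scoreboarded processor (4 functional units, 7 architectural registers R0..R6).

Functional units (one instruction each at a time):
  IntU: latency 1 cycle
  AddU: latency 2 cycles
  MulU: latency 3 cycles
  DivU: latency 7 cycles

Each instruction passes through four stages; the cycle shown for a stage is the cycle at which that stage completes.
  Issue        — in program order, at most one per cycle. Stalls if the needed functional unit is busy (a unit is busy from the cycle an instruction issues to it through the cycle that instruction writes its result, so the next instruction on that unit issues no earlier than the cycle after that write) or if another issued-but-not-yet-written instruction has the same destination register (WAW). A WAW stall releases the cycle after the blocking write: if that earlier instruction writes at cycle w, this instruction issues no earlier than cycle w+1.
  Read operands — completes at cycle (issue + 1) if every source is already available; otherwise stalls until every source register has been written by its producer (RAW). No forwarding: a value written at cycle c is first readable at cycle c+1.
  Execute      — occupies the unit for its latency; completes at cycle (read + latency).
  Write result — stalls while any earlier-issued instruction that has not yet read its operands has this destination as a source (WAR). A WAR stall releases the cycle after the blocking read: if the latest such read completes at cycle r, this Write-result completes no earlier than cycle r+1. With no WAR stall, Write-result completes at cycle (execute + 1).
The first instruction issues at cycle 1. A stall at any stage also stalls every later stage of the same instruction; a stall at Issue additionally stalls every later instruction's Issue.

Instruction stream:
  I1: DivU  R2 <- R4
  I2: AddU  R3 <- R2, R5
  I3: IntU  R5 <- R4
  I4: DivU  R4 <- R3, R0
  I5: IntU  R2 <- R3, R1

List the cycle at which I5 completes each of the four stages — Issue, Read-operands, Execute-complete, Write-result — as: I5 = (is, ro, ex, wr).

I1: IS=1 RO=2 EX=9 WR=10
I2: IS=2 RO=11 EX=13 WR=14  [RAW R2: wait I1 write@10]
I3: IS=3 RO=4 EX=5 WR=12  [WAR R5: wait I2 read@11]
I4: IS=11 RO=15 EX=22 WR=23  [struct: DivU busy until I1 writes@10; RAW R3: wait I2 write@14]
I5: IS=13 RO=15 EX=16 WR=17  [struct: IntU busy until I3 writes@12; RAW R3: wait I2 write@14]

I5 = (13, 15, 16, 17)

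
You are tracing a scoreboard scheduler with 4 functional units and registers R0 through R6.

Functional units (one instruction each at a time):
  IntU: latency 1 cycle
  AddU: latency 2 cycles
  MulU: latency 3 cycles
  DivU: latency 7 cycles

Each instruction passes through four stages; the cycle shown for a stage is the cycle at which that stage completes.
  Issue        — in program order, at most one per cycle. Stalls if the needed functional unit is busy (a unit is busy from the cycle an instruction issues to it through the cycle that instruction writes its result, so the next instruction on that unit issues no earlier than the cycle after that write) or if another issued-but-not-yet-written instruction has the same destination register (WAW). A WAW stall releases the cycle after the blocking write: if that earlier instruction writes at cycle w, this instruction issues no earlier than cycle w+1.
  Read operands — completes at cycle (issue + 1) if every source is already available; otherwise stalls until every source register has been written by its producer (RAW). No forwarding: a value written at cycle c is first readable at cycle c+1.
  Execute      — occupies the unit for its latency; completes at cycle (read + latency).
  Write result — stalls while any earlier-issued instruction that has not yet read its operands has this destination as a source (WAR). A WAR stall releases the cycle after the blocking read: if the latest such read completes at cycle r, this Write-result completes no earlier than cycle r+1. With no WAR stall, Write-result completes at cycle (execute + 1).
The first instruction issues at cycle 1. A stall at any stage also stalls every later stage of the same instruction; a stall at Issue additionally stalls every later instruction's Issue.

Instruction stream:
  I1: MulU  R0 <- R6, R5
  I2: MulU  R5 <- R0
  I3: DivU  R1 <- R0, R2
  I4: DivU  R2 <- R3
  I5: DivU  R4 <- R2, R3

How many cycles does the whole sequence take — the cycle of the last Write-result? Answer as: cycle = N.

cycle = 37

t=1  I1 issues→MulU
t=2  I1 reads
t=5  I1 exec-done
t=6  I1 writes R0
t=7  I2 issues→MulU
t=8  I2 reads; I3 issues→DivU
t=9  I3 reads
t=11  I2 exec-done
t=12  I2 writes R5
t=16  I3 exec-done
t=17  I3 writes R1
t=18  I4 issues→DivU
t=19  I4 reads
t=26  I4 exec-done
t=27  I4 writes R2
t=28  I5 issues→DivU
t=29  I5 reads
t=36  I5 exec-done
t=37  I5 writes R4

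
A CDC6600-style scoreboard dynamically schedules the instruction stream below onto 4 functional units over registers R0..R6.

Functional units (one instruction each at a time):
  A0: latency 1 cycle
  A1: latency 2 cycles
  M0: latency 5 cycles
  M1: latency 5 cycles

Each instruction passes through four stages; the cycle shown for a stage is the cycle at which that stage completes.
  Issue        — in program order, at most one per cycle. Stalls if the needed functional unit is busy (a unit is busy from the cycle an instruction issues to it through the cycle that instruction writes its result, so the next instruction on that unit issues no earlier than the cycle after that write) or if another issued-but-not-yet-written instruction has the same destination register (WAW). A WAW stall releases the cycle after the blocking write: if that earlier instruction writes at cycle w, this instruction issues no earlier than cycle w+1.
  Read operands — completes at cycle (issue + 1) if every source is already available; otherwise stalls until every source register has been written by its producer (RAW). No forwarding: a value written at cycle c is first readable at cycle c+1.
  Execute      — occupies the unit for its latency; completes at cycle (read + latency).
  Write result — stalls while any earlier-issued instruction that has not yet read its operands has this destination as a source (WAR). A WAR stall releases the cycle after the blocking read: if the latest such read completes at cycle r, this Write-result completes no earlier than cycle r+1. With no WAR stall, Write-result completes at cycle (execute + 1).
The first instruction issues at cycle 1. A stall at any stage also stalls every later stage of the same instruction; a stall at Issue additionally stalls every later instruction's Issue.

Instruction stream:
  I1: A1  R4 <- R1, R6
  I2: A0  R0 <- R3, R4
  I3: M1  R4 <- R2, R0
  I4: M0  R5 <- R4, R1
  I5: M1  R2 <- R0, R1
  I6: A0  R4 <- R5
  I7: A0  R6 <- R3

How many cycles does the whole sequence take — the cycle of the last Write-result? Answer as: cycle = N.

t=1  I1 dispatched to A1
t=2  I1 operands ready · I2 dispatched to A0
t=4  I1 complete
t=5  R4←I1
t=6  I2 operands ready · I3 dispatched to M1
t=7  I2 complete · I4 dispatched to M0
t=8  R0←I2
t=9  I3 operands ready
t=14  I3 complete
t=15  R4←I3
t=16  I4 operands ready · I5 dispatched to M1
t=17  I5 operands ready · I6 dispatched to A0
t=21  I4 complete
t=22  R5←I4 · I5 complete
t=23  R2←I5 · I6 operands ready
t=24  I6 complete
t=25  R4←I6
t=26  I7 dispatched to A0
t=27  I7 operands ready
t=28  I7 complete
t=29  R6←I7

cycle = 29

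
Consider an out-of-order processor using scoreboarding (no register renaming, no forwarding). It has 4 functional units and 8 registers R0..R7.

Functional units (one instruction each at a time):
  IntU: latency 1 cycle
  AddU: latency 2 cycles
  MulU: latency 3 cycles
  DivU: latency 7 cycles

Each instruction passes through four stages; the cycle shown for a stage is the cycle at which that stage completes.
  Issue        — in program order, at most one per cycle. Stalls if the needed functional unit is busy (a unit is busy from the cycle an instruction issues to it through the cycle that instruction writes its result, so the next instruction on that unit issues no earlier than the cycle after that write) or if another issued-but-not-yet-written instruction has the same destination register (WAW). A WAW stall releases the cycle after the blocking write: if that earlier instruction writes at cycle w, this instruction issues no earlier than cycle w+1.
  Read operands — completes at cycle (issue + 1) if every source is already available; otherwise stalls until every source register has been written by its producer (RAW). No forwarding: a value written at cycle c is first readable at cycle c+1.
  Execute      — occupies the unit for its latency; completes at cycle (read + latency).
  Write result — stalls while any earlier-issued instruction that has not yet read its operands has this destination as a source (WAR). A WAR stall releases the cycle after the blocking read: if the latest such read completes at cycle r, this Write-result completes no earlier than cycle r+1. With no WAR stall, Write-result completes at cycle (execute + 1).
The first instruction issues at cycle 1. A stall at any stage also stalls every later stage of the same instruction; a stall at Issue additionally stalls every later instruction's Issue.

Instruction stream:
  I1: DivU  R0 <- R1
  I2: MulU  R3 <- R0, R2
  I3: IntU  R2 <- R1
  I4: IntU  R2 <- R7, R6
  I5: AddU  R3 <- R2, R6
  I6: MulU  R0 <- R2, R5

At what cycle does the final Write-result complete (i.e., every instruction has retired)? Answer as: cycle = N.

c1: I1 issues→DivU
c2: I1 reads, I2 issues→MulU
c3: I3 issues→IntU
c4: I3 reads
c5: I3 exec-done
c9: I1 exec-done
c10: I1 writes R0
c11: I2 reads
c12: I3 writes R2
c13: I4 issues→IntU
c14: I2 exec-done, I4 reads
c15: I2 writes R3, I4 exec-done
c16: I4 writes R2, I5 issues→AddU
c17: I5 reads, I6 issues→MulU
c18: I6 reads
c19: I5 exec-done
c20: I5 writes R3
c21: I6 exec-done
c22: I6 writes R0

cycle = 22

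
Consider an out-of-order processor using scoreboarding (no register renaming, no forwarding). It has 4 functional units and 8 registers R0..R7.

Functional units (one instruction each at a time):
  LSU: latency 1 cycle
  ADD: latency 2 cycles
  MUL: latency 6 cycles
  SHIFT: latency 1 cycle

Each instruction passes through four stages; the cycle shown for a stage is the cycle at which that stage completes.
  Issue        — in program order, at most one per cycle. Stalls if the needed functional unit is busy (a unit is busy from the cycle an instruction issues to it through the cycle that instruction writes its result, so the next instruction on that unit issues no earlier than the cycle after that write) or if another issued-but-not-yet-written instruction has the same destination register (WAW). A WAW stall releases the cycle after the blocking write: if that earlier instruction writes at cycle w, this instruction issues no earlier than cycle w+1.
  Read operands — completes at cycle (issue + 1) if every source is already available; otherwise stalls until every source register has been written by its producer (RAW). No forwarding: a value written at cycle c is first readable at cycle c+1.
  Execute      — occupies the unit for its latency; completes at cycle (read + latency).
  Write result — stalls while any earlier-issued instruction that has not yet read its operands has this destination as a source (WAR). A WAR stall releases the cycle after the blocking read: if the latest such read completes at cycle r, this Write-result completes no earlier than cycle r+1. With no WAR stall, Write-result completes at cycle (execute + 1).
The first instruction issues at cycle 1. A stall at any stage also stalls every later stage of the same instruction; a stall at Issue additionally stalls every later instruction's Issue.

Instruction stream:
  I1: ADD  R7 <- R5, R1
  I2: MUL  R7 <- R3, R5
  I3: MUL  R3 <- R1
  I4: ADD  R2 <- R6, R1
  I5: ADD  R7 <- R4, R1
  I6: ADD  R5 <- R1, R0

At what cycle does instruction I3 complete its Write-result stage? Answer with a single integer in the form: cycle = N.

cycle = 23

t=1  issue I1 (ADD)
t=2  I1 read-ops
t=4  I1 finished on ADD
t=5  I1→R7
t=6  issue I2 (MUL)
t=7  I2 read-ops
t=13  I2 finished on MUL
t=14  I2→R7
t=15  issue I3 (MUL)
t=16  I3 read-ops · issue I4 (ADD)
t=17  I4 read-ops
t=19  I4 finished on ADD
t=20  I4→R2
t=21  issue I5 (ADD)
t=22  I3 finished on MUL · I5 read-ops
t=23  I3→R3
t=24  I5 finished on ADD
t=25  I5→R7
t=26  issue I6 (ADD)
t=27  I6 read-ops
t=29  I6 finished on ADD
t=30  I6→R5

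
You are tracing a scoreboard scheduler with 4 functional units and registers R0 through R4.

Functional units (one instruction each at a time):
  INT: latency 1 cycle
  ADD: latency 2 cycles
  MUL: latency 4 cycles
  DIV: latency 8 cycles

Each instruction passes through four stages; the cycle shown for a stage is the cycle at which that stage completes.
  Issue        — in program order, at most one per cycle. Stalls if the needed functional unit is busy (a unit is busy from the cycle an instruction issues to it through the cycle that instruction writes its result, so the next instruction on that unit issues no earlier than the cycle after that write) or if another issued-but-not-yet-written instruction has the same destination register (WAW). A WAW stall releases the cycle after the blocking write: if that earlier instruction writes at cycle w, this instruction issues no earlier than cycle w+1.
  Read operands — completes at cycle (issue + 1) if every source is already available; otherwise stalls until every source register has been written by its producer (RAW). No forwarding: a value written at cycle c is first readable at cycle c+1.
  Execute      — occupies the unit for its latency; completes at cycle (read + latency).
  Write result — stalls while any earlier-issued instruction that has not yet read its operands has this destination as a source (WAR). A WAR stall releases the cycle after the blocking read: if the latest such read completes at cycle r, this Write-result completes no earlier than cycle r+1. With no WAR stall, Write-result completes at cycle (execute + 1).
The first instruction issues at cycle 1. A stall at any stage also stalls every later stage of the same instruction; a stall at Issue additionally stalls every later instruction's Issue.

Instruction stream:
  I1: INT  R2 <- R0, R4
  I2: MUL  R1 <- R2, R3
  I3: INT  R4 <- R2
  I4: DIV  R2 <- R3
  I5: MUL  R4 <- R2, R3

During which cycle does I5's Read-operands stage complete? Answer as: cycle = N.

I1 -> (1, 2, 3, 4)
I2 -> (2, 5, 9, 10)  // RAW R2: wait I1 write@4
I3 -> (5, 6, 7, 8)  // struct: INT busy until I1 writes@4
I4 -> (6, 7, 15, 16)
I5 -> (11, 17, 21, 22)  // struct: MUL busy until I2 writes@10, RAW R2: wait I4 write@16

cycle = 17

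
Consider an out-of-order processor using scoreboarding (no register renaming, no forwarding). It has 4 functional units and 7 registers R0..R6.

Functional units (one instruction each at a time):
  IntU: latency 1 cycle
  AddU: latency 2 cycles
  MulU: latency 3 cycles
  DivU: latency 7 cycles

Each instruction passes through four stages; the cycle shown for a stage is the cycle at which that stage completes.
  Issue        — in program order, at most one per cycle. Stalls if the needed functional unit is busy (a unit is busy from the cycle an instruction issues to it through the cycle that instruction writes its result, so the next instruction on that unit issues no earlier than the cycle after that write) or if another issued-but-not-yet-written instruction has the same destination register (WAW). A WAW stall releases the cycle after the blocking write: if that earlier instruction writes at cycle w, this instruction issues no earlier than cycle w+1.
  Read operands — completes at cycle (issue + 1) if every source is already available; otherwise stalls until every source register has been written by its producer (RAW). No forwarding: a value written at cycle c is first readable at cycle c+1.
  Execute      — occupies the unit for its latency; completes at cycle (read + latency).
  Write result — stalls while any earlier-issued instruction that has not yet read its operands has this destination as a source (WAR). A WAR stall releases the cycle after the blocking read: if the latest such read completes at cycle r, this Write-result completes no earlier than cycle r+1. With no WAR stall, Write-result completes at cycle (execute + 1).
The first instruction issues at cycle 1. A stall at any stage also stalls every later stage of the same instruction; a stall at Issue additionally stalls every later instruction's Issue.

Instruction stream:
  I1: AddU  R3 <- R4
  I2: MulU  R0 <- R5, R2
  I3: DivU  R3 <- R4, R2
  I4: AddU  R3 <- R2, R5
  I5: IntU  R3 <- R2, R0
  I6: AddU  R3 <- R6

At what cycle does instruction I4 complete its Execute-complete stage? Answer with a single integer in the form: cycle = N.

cycle = 19

cycle 1: issue I1 (AddU)
cycle 2: I1 read-ops · issue I2 (MulU)
cycle 3: I2 read-ops
cycle 4: I1 finished on AddU
cycle 5: I1→R3
cycle 6: I2 finished on MulU · issue I3 (DivU)
cycle 7: I2→R0 · I3 read-ops
cycle 14: I3 finished on DivU
cycle 15: I3→R3
cycle 16: issue I4 (AddU)
cycle 17: I4 read-ops
cycle 19: I4 finished on AddU
cycle 20: I4→R3
cycle 21: issue I5 (IntU)
cycle 22: I5 read-ops
cycle 23: I5 finished on IntU
cycle 24: I5→R3
cycle 25: issue I6 (AddU)
cycle 26: I6 read-ops
cycle 28: I6 finished on AddU
cycle 29: I6→R3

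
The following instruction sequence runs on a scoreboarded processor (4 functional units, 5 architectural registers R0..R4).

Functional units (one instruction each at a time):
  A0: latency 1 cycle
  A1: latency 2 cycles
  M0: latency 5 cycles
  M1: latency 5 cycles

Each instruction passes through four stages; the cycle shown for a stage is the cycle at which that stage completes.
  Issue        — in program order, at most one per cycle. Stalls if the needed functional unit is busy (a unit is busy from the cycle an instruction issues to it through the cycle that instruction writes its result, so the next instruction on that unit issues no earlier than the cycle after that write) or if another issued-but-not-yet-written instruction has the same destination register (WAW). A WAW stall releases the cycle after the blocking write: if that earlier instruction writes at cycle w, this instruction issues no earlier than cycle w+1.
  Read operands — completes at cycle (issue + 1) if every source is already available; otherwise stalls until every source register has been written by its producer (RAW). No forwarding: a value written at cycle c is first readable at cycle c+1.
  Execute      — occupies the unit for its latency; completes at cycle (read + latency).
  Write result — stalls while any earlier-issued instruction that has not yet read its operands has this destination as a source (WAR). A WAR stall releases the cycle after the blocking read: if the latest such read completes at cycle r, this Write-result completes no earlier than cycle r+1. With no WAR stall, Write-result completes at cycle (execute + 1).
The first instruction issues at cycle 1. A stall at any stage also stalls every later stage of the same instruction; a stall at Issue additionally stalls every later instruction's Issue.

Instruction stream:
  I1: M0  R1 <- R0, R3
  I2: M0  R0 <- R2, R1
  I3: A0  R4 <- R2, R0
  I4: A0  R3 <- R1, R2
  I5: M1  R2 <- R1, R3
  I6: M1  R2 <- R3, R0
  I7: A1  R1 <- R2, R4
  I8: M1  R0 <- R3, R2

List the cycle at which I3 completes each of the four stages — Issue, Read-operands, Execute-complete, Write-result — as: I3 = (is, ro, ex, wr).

[1] issue I1 (M0)
[2] I1 read-ops
[7] I1 finished on M0
[8] I1→R1
[9] issue I2 (M0)
[10] I2 read-ops; issue I3 (A0)
[15] I2 finished on M0
[16] I2→R0
[17] I3 read-ops
[18] I3 finished on A0
[19] I3→R4
[20] issue I4 (A0)
[21] I4 read-ops; issue I5 (M1)
[22] I4 finished on A0
[23] I4→R3
[24] I5 read-ops
[29] I5 finished on M1
[30] I5→R2
[31] issue I6 (M1)
[32] I6 read-ops; issue I7 (A1)
[37] I6 finished on M1
[38] I6→R2
[39] I7 read-ops; issue I8 (M1)
[40] I8 read-ops
[41] I7 finished on A1
[42] I7→R1
[45] I8 finished on M1
[46] I8→R0

I3 = (10, 17, 18, 19)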